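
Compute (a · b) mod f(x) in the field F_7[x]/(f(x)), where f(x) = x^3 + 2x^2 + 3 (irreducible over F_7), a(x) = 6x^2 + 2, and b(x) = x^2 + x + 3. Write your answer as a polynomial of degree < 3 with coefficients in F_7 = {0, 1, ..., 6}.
a · b ≡ 4x^2 + 5x + 3 (mod f(x))

Multiply in F_7[x]: a(x)·b(x) = (6x^2 + 2)·(x^2 + x + 3) = 6x^4 + 6x^3 + 6x^2 + 2x + 6. This has degree ≥ 3, so divide by f(x) over F_7: 6x^4 + 6x^3 + 6x^2 + 2x + 6 = (6x + 1)·(x^3 + 2x^2 + 3) + (4x^2 + 5x + 3). Hence a·b ≡ 4x^2 + 5x + 3 (mod f). (F_7[x]/(f) is a field with 7^3 = 343 elements since f is irreducible of degree 3.)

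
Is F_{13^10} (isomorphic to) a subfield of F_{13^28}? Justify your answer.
No: F_{13^10} is not a subfield of F_{13^28}

F_{p^m} embeds in F_{p^n} iff m | n. Here 10 ∤ 28 (since 28 = 2·10 + 8 with remainder 8 ≠ 0), so F_{13^10} is not a subfield of F_{13^28}. Equivalently: if it were, the tower law would give 10 = [F_{13^10}:F_13] dividing [F_{13^28}:F_13] = 28, contradiction.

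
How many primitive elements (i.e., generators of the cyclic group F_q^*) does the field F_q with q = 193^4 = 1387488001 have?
There are φ(1387488000) = 363724800 primitive elements

F_q^* is cyclic of order q - 1 = 1387488000. A cyclic group of order m has exactly φ(m) generators. Here m = 1387488000 = 2^8 · 3 · 5^3 · 97 · 149, so the number of primitive elements is φ(1387488000) = 363724800.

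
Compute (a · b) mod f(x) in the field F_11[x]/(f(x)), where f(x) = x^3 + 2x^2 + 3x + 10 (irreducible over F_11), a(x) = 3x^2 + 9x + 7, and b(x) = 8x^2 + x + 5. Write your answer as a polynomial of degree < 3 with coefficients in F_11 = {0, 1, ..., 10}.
a · b ≡ 9x^2 + 6x + 7 (mod f(x))

Multiply in F_11[x]: a(x)·b(x) = (3x^2 + 9x + 7)·(8x^2 + x + 5) = 2x^4 + 9x^3 + 3x^2 + 8x + 2. This has degree ≥ 3, so divide by f(x) over F_11: 2x^4 + 9x^3 + 3x^2 + 8x + 2 = (2x + 5)·(x^3 + 2x^2 + 3x + 10) + (9x^2 + 6x + 7). Hence a·b ≡ 9x^2 + 6x + 7 (mod f). (F_11[x]/(f) is a field with 11^3 = 1331 elements since f is irreducible of degree 3.)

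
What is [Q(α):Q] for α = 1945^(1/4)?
[Q(α):Q] = 4

α is a root of x^4 - 1945. By Eisenstein's criterion at the prime p = 5 (which divides the constant term 1945 but p^2 = 25 does not, since 1945 is squarefree), x^4 - 1945 is irreducible over Q. Hence [Q(α):Q] = 4.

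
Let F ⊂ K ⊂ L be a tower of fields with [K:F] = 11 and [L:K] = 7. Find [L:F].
[L:F] = 77

The tower law says that for any tower of field extensions F ⊂ K ⊂ L with finite degrees, [L:F] = [L:K] · [K:F]. Here this gives [L:F] = 7 · 11 = 77.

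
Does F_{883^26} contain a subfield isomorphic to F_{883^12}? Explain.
No: F_{883^12} is not a subfield of F_{883^26}

F_{p^m} embeds in F_{p^n} iff m | n. Here 12 ∤ 26 (since 26 = 2·12 + 2 with remainder 2 ≠ 0), so F_{883^12} is not a subfield of F_{883^26}. Equivalently: if it were, the tower law would give 12 = [F_{883^12}:F_883] dividing [F_{883^26}:F_883] = 26, contradiction.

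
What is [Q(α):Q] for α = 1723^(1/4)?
[Q(α):Q] = 4

α is a root of x^4 - 1723. By Eisenstein's criterion at the prime p = 1723 (which divides the constant term 1723 but p^2 = 2968729 does not, since 1723 is squarefree), x^4 - 1723 is irreducible over Q. Hence [Q(α):Q] = 4.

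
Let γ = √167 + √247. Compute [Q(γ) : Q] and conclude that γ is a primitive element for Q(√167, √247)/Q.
[Q(γ) : Q] = 4 (equivalently, Q(γ) = Q(√167, √247))

Obviously Q(γ) ⊆ Q(√167, √247), and [Q(√167, √247):Q] = 4 (since 167, 247 are distinct squarefree integers > 1 with 41249 not a perfect square). To show equality we compute the minimal polynomial of γ. From γ = √167 + √247: γ^2 = 167 + 2√(41249) + 247 = 414 + 2√(41249), so γ^2 - 414 = 2√(41249); squaring, (γ^2 - 414)^2 = 4·41249, i.e. γ^4 - 828γ^2 + 171396 - 164996 = 0, i.e. γ^4 - 828γ^2 + 6400 = 0. So γ is a root of x^4 - 828x^2 + 6400. This polynomial is irreducible over Q: it has no rational root (each ±√167 ± √247 is irrational), and any factorization into two quadratics over Q would force √(41249) ∈ Q (pairing opposite roots) or √167, √247 ∈ Q (other pairings), all impossible. Hence [Q(γ):Q] = 4 = [Q(√167, √247):Q], so Q(γ) = Q(√167, √247).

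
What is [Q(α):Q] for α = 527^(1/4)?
[Q(α):Q] = 4

α is a root of x^4 - 527. By Eisenstein's criterion at the prime p = 17 (which divides the constant term 527 but p^2 = 289 does not, since 527 is squarefree), x^4 - 527 is irreducible over Q. Hence [Q(α):Q] = 4.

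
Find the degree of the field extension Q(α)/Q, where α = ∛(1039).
[Q(α):Q] = 3

The minimal polynomial of α is x^3 - 1039, irreducible over Q since 1039 is not a perfect cube (so x^3 - 1039 has no rational root). Hence [Q(α):Q] = deg(m_α) = 3.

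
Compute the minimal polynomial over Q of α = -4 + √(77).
m_α(x) = x^2 + 8x - 61

From α + 4 = √(77), squaring gives (α + 4)^2 = 77, i.e. α^2 + 8α + 16 = 77, so α^2 + 8α - 61 = 0. The discriminant of x^2 + 8x - 61 is (8)^2 - 4·(-61) = 64 + 244 = 308, and 4·(77) is not a perfect square in Q since 77 is squarefree and ≠ 1. Hence x^2 + 8x - 61 is irreducible over Q and is the minimal polynomial of α.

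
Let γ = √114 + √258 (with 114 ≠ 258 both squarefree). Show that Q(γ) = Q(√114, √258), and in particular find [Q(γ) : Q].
[Q(γ) : Q] = 4 (equivalently, Q(γ) = Q(√114, √258))

Obviously Q(γ) ⊆ Q(√114, √258), and [Q(√114, √258):Q] = 4 (since 114, 258 are distinct squarefree integers > 1 with 29412 not a perfect square). To show equality we compute the minimal polynomial of γ. From γ = √114 + √258: γ^2 = 114 + 2√(29412) + 258 = 372 + 2√(29412), so γ^2 - 372 = 2√(29412); squaring, (γ^2 - 372)^2 = 4·29412, i.e. γ^4 - 744γ^2 + 138384 - 117648 = 0, i.e. γ^4 - 744γ^2 + 20736 = 0. So γ is a root of x^4 - 744x^2 + 20736. This polynomial is irreducible over Q: it has no rational root (each ±√114 ± √258 is irrational), and any factorization into two quadratics over Q would force √(29412) ∈ Q (pairing opposite roots) or √114, √258 ∈ Q (other pairings), all impossible. Hence [Q(γ):Q] = 4 = [Q(√114, √258):Q], so Q(γ) = Q(√114, √258).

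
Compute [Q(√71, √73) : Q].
[Q(√71, √73) : Q] = 4

[Q(√71):Q] = 2 (min poly x^2 - 71, irreducible since 71 is squarefree > 1). For the top step, suppose √73 ∈ Q(√71), say √73 = c + d√71 with c, d ∈ Q. Squaring: 73 = c^2 + 71d^2 + 2cd√71. Since √71 ∉ Q this forces 2cd = 0. If d = 0 then √73 = c ∈ Q, contradicting 73 squarefree > 1. If c = 0 then 73 = 71d^2, so 71·73 = (71d)^2 is a perfect square in Q — but 71·73 = 5183 is not a perfect square (since 71 and 73 are distinct squarefree integers). Contradiction. Hence √73 ∉ Q(√71), so x^2 - 73 stays irreducible over Q(√71) and [Q(√71, √73) : Q(√71)] = 2. By the tower law, [Q(√71, √73) : Q] = 2 · 2 = 4.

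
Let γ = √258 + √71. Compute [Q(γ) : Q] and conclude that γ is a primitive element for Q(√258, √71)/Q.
[Q(γ) : Q] = 4 (equivalently, Q(γ) = Q(√258, √71))

Obviously Q(γ) ⊆ Q(√258, √71), and [Q(√258, √71):Q] = 4 (since 258, 71 are distinct squarefree integers > 1 with 18318 not a perfect square). To show equality we compute the minimal polynomial of γ. From γ = √258 + √71: γ^2 = 258 + 2√(18318) + 71 = 329 + 2√(18318), so γ^2 - 329 = 2√(18318); squaring, (γ^2 - 329)^2 = 4·18318, i.e. γ^4 - 658γ^2 + 108241 - 73272 = 0, i.e. γ^4 - 658γ^2 + 34969 = 0. So γ is a root of x^4 - 658x^2 + 34969. This polynomial is irreducible over Q: it has no rational root (each ±√258 ± √71 is irrational), and any factorization into two quadratics over Q would force √(18318) ∈ Q (pairing opposite roots) or √258, √71 ∈ Q (other pairings), all impossible. Hence [Q(γ):Q] = 4 = [Q(√258, √71):Q], so Q(γ) = Q(√258, √71).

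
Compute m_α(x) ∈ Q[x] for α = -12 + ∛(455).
m_α(x) = x^3 + 36x^2 + 432x + 1273

Set β = α + 12 = ∛(455), so β^3 = 455. Then (α + 12)^3 - 455 = 0, i.e. α is a root of g(x) = (x + 12)^3 - 455 = x^3 + 36x^2 + 432x + 1273. Since g(x) = h(x + 12) where h(x) = x^3 - 455, and h is irreducible over Q (because 455 is not a perfect cube, so h has no rational root, and a monic cubic with no rational root is irreducible), g is also irreducible (irreducibility is preserved under the substitution x → x + 12). Hence m_α(x) = x^3 + 36x^2 + 432x + 1273.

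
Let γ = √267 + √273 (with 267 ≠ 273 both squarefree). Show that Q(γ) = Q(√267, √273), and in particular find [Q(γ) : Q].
[Q(γ) : Q] = 4 (equivalently, Q(γ) = Q(√267, √273))

Obviously Q(γ) ⊆ Q(√267, √273), and [Q(√267, √273):Q] = 4 (since 267, 273 are distinct squarefree integers > 1 with 72891 not a perfect square). To show equality we compute the minimal polynomial of γ. From γ = √267 + √273: γ^2 = 267 + 2√(72891) + 273 = 540 + 2√(72891), so γ^2 - 540 = 2√(72891); squaring, (γ^2 - 540)^2 = 4·72891, i.e. γ^4 - 1080γ^2 + 291600 - 291564 = 0, i.e. γ^4 - 1080γ^2 + 36 = 0. So γ is a root of x^4 - 1080x^2 + 36. This polynomial is irreducible over Q: it has no rational root (each ±√267 ± √273 is irrational), and any factorization into two quadratics over Q would force √(72891) ∈ Q (pairing opposite roots) or √267, √273 ∈ Q (other pairings), all impossible. Hence [Q(γ):Q] = 4 = [Q(√267, √273):Q], so Q(γ) = Q(√267, √273).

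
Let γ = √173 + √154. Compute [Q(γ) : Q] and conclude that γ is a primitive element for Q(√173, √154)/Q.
[Q(γ) : Q] = 4 (equivalently, Q(γ) = Q(√173, √154))

Obviously Q(γ) ⊆ Q(√173, √154), and [Q(√173, √154):Q] = 4 (since 173, 154 are distinct squarefree integers > 1 with 26642 not a perfect square). To show equality we compute the minimal polynomial of γ. From γ = √173 + √154: γ^2 = 173 + 2√(26642) + 154 = 327 + 2√(26642), so γ^2 - 327 = 2√(26642); squaring, (γ^2 - 327)^2 = 4·26642, i.e. γ^4 - 654γ^2 + 106929 - 106568 = 0, i.e. γ^4 - 654γ^2 + 361 = 0. So γ is a root of x^4 - 654x^2 + 361. This polynomial is irreducible over Q: it has no rational root (each ±√173 ± √154 is irrational), and any factorization into two quadratics over Q would force √(26642) ∈ Q (pairing opposite roots) or √173, √154 ∈ Q (other pairings), all impossible. Hence [Q(γ):Q] = 4 = [Q(√173, √154):Q], so Q(γ) = Q(√173, √154).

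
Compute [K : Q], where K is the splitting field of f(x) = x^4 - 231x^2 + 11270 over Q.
[K : Q] = 4

Solving the quadratic in x^2: x^2 = (231 ± √(231^2 - 4·11270))/2 = (231 ± √8281)/2 = (231 ± 91)/2, giving x^2 = 161 or x^2 = 70. So f(x) = (x^2 - 161)(x^2 - 70) and the roots of f are ±√161, ±√70. Hence the splitting field is K = Q(√161, √70). Since 161 and 70 are distinct squarefree integers > 1, their product 11270 is not a perfect square, so √70 ∉ Q(√161). By the tower law [K:Q] = [Q(√161,√70):Q(√161)] · [Q(√161):Q] = 2 · 2 = 4.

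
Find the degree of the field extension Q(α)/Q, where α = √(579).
[Q(α):Q] = 2

[Q(α):Q] equals the degree of the minimal polynomial of α. Here α^2 = 579 and x^2 - 579 is irreducible (d = 579 is squarefree, ≠ 1, hence not a square), so deg(m_α) = 2. Thus [Q(α):Q] = 2.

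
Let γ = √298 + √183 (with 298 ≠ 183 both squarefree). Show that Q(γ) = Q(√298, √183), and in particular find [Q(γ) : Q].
[Q(γ) : Q] = 4 (equivalently, Q(γ) = Q(√298, √183))

Obviously Q(γ) ⊆ Q(√298, √183), and [Q(√298, √183):Q] = 4 (since 298, 183 are distinct squarefree integers > 1 with 54534 not a perfect square). To show equality we compute the minimal polynomial of γ. From γ = √298 + √183: γ^2 = 298 + 2√(54534) + 183 = 481 + 2√(54534), so γ^2 - 481 = 2√(54534); squaring, (γ^2 - 481)^2 = 4·54534, i.e. γ^4 - 962γ^2 + 231361 - 218136 = 0, i.e. γ^4 - 962γ^2 + 13225 = 0. So γ is a root of x^4 - 962x^2 + 13225. This polynomial is irreducible over Q: it has no rational root (each ±√298 ± √183 is irrational), and any factorization into two quadratics over Q would force √(54534) ∈ Q (pairing opposite roots) or √298, √183 ∈ Q (other pairings), all impossible. Hence [Q(γ):Q] = 4 = [Q(√298, √183):Q], so Q(γ) = Q(√298, √183).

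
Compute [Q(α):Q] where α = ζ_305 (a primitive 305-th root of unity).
[Q(α):Q] = 240

The minimal polynomial of ζ_305 over Q is the 305-th cyclotomic polynomial Φ_305(x), which is irreducible over Q and has degree φ(305) = 240. Hence [Q(α):Q] = φ(305) = 240.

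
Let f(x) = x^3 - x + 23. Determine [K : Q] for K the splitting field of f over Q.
[K : Q] = 6

By the rational root test, any rational root of the monic integer polynomial f(x) = x^3 - x + 23 must be an integer dividing the constant term 23, i.e. one of ±{1, 23}. Evaluating: f(1) = 23, f(-1) = 23, f(23) = 12167, f(-23) = -12121; none is 0, so f has no rational root and is therefore irreducible over Q (a cubic with no linear factor over a field is irreducible). For an irreducible cubic, the Galois group is A_3 or S_3 according as the discriminant disc(f) = -4a^3 - 27b^2 = -4·(-1)^3 - 27·(23)^2 = -14279 is or is not a square in Q. Here disc(f) = -14279 is not a perfect square in Q, so the Galois group of f over Q is not contained in A_3 and must be all of S_3. The splitting field has degree |S_3| = 6 over Q, so [K : Q] = 6.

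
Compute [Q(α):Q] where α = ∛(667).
[Q(α):Q] = 3

The minimal polynomial of α is x^3 - 667, irreducible over Q since 667 is not a perfect cube (so x^3 - 667 has no rational root). Hence [Q(α):Q] = deg(m_α) = 3.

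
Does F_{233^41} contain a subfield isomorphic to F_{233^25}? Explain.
No: F_{233^25} is not a subfield of F_{233^41}

F_{p^m} embeds in F_{p^n} iff m | n. Here 25 ∤ 41 (since 41 = 1·25 + 16 with remainder 16 ≠ 0), so F_{233^25} is not a subfield of F_{233^41}. Equivalently: if it were, the tower law would give 25 = [F_{233^25}:F_233] dividing [F_{233^41}:F_233] = 41, contradiction.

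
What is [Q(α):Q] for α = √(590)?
[Q(α):Q] = 2

[Q(α):Q] equals the degree of the minimal polynomial of α. Here α^2 = 590 and x^2 - 590 is irreducible (d = 590 is squarefree, ≠ 1, hence not a square), so deg(m_α) = 2. Thus [Q(α):Q] = 2.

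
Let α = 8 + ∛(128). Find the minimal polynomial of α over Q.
m_α(x) = x^3 - 24x^2 + 192x - 640

Set β = α - 8 = ∛(128), so β^3 = 128. Then (α - 8)^3 - 128 = 0, i.e. α is a root of g(x) = (x - 8)^3 - 128 = x^3 - 24x^2 + 192x - 640. Since g(x) = h(x - 8) where h(x) = x^3 - 128, and h is irreducible over Q (because 128 is not a perfect cube, so h has no rational root, and a monic cubic with no rational root is irreducible), g is also irreducible (irreducibility is preserved under the substitution x → x - 8). Hence m_α(x) = x^3 - 24x^2 + 192x - 640.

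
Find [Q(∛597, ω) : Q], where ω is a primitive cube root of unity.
[Q(∛597, ω) : Q] = 6

[Q(∛597):Q] = 3 (min poly x^3 - 597, irreducible since 597 is not a perfect cube). [Q(ω):Q] = 2 (min poly x^2 + x + 1). Since Q(∛597) ⊂ R and ω ∉ R, we have ω ∉ Q(∛597), so x^2 + x + 1 remains irreducible over Q(∛597) and [Q(∛597, ω) : Q(∛597)] = 2. By the tower law, [Q(∛597, ω) : Q] = 3 · 2 = 6. (In fact Q(∛597, ω) is the splitting field of x^3 - 597 over Q.)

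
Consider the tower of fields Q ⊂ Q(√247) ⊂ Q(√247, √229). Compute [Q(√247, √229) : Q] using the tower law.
[Q(√247, √229) : Q] = 4

[Q(√247):Q] = 2 (min poly x^2 - 247, irreducible since 247 is squarefree > 1). For the top step, suppose √229 ∈ Q(√247), say √229 = c + d√247 with c, d ∈ Q. Squaring: 229 = c^2 + 247d^2 + 2cd√247. Since √247 ∉ Q this forces 2cd = 0. If d = 0 then √229 = c ∈ Q, contradicting 229 squarefree > 1. If c = 0 then 229 = 247d^2, so 247·229 = (247d)^2 is a perfect square in Q — but 247·229 = 56563 is not a perfect square (since 247 and 229 are distinct squarefree integers). Contradiction. Hence √229 ∉ Q(√247), so x^2 - 229 stays irreducible over Q(√247) and [Q(√247, √229) : Q(√247)] = 2. By the tower law, [Q(√247, √229) : Q] = 2 · 2 = 4.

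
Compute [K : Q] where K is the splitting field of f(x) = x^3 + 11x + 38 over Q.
[K : Q] = 6

By the rational root test, any rational root of the monic integer polynomial f(x) = x^3 + 11x + 38 must be an integer dividing the constant term 38, i.e. one of ±{1, 2, 19, 38}. Evaluating: f(1) = 50, f(-1) = 26, f(2) = 68, f(-2) = 8, f(19) = 7106, f(-19) = -7030, f(38) = 55328, f(-38) = -55252; none is 0, so f has no rational root and is therefore irreducible over Q (a cubic with no linear factor over a field is irreducible). For an irreducible cubic, the Galois group is A_3 or S_3 according as the discriminant disc(f) = -4a^3 - 27b^2 = -4·(11)^3 - 27·(38)^2 = -44312 is or is not a square in Q. Here disc(f) = -44312 is not a perfect square in Q, so the Galois group of f over Q is not contained in A_3 and must be all of S_3. The splitting field has degree |S_3| = 6 over Q, so [K : Q] = 6.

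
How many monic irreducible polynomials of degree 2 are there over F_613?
There are 187578 monic irreducible polynomials of degree 2 over F_613

Each element of F_{613^2} that lies in no proper subfield is a root of exactly one monic irreducible of degree 2 over F_613, and each such polynomial has 2 distinct roots in F_{613^2}. By Möbius inversion the count is N_613(2) = (1/2) Σ_{d|2} μ(2/d) · 613^d = (1/2)(μ(2)·613^1 + μ(1)·613^2) = 375156/2 = 187578.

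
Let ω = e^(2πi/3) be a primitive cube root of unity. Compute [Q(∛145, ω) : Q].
[Q(∛145, ω) : Q] = 6

[Q(∛145):Q] = 3 (min poly x^3 - 145, irreducible since 145 is not a perfect cube). [Q(ω):Q] = 2 (min poly x^2 + x + 1). Since Q(∛145) ⊂ R and ω ∉ R, we have ω ∉ Q(∛145), so x^2 + x + 1 remains irreducible over Q(∛145) and [Q(∛145, ω) : Q(∛145)] = 2. By the tower law, [Q(∛145, ω) : Q] = 3 · 2 = 6. (In fact Q(∛145, ω) is the splitting field of x^3 - 145 over Q.)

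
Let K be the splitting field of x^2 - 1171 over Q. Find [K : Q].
[K : Q] = 2

f(x) = x^2 - 1171 factors as (x - √1171)(x + √1171). The splitting field is K = Q(√1171). Since 1171 is squarefree and > 1, it is not a perfect square, so x^2 - 1171 is irreducible over Q and [Q(√1171) : Q] = 2. Hence [K : Q] = 2.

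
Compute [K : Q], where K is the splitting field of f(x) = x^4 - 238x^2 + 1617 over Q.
[K : Q] = 4

Solving the quadratic in x^2: x^2 = (238 ± √(238^2 - 4·1617))/2 = (238 ± √50176)/2 = (238 ± 224)/2, giving x^2 = 7 or x^2 = 231. So f(x) = (x^2 - 7)(x^2 - 231) and the roots of f are ±√7, ±√231. Hence the splitting field is K = Q(√7, √231). Since 7 and 231 are distinct squarefree integers > 1, their product 1617 is not a perfect square, so √231 ∉ Q(√7). By the tower law [K:Q] = [Q(√7,√231):Q(√7)] · [Q(√7):Q] = 2 · 2 = 4.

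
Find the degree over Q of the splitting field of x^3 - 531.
[K : Q] = 6

The roots of x^3 - 531 are ∛531, ω∛531, ω^2∛531 where ω = e^(2πi/3) is a primitive cube root of unity, so K = Q(∛531, ω). Now [Q(∛531):Q] = 3 (since 531 is not a perfect cube, x^3 - 531 is irreducible) and [Q(ω):Q] = 2. Both 2 and 3 divide [K:Q], and [K:Q] ≤ 3·2 = 6, so [K:Q] = 6. (Equivalently: Q(∛531) ⊂ R but ω ∉ R, so [K : Q(∛531)] = 2.)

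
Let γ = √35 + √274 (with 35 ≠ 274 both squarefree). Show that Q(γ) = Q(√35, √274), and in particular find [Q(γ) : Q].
[Q(γ) : Q] = 4 (equivalently, Q(γ) = Q(√35, √274))

Obviously Q(γ) ⊆ Q(√35, √274), and [Q(√35, √274):Q] = 4 (since 35, 274 are distinct squarefree integers > 1 with 9590 not a perfect square). To show equality we compute the minimal polynomial of γ. From γ = √35 + √274: γ^2 = 35 + 2√(9590) + 274 = 309 + 2√(9590), so γ^2 - 309 = 2√(9590); squaring, (γ^2 - 309)^2 = 4·9590, i.e. γ^4 - 618γ^2 + 95481 - 38360 = 0, i.e. γ^4 - 618γ^2 + 57121 = 0. So γ is a root of x^4 - 618x^2 + 57121. This polynomial is irreducible over Q: it has no rational root (each ±√35 ± √274 is irrational), and any factorization into two quadratics over Q would force √(9590) ∈ Q (pairing opposite roots) or √35, √274 ∈ Q (other pairings), all impossible. Hence [Q(γ):Q] = 4 = [Q(√35, √274):Q], so Q(γ) = Q(√35, √274).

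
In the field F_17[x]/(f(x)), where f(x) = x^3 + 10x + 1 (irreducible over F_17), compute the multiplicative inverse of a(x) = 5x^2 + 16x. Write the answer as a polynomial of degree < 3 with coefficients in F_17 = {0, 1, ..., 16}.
a(x)^(-1) ≡ 15x^2 + 13x + 3 (mod f(x))

Since f is irreducible over F_17, F_17[x]/(f) is a field and a(x) ≠ 0 has an inverse. Apply the extended Euclidean algorithm to f(x) and a(x) in F_17[x]: f(x) = (7x + 15)·a(x) + (8x + 1);  a(x) = (7x + 16)·(8x + 1) + (1). The last nonzero remainder is the constant 1 = gcd(f, a) in F_17. Back-substituting through the division chain expresses 1 = s(x)·a(x) + t(x)·f(x) with s(x) ≡ 15x^2 + 13x + 3 (mod f), so a(x)^(-1) ≡ s(x) = 15x^2 + 13x + 3 (mod f). Check: (5x^2 + 16x)·(15x^2 + 13x + 3) = 7x^4 + 16x^3 + 2x^2 + 14x ≡ 1 (mod x^3 + 10x + 1).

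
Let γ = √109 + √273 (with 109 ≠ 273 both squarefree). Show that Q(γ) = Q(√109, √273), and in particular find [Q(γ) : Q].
[Q(γ) : Q] = 4 (equivalently, Q(γ) = Q(√109, √273))

Obviously Q(γ) ⊆ Q(√109, √273), and [Q(√109, √273):Q] = 4 (since 109, 273 are distinct squarefree integers > 1 with 29757 not a perfect square). To show equality we compute the minimal polynomial of γ. From γ = √109 + √273: γ^2 = 109 + 2√(29757) + 273 = 382 + 2√(29757), so γ^2 - 382 = 2√(29757); squaring, (γ^2 - 382)^2 = 4·29757, i.e. γ^4 - 764γ^2 + 145924 - 119028 = 0, i.e. γ^4 - 764γ^2 + 26896 = 0. So γ is a root of x^4 - 764x^2 + 26896. This polynomial is irreducible over Q: it has no rational root (each ±√109 ± √273 is irrational), and any factorization into two quadratics over Q would force √(29757) ∈ Q (pairing opposite roots) or √109, √273 ∈ Q (other pairings), all impossible. Hence [Q(γ):Q] = 4 = [Q(√109, √273):Q], so Q(γ) = Q(√109, √273).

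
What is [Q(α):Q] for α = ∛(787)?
[Q(α):Q] = 3

The minimal polynomial of α is x^3 - 787, irreducible over Q since 787 is not a perfect cube (so x^3 - 787 has no rational root). Hence [Q(α):Q] = deg(m_α) = 3.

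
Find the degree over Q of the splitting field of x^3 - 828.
[K : Q] = 6

The roots of x^3 - 828 are ∛828, ω∛828, ω^2∛828 where ω = e^(2πi/3) is a primitive cube root of unity, so K = Q(∛828, ω). Now [Q(∛828):Q] = 3 (since 828 is not a perfect cube, x^3 - 828 is irreducible) and [Q(ω):Q] = 2. Both 2 and 3 divide [K:Q], and [K:Q] ≤ 3·2 = 6, so [K:Q] = 6. (Equivalently: Q(∛828) ⊂ R but ω ∉ R, so [K : Q(∛828)] = 2.)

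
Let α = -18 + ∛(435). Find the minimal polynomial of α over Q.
m_α(x) = x^3 + 54x^2 + 972x + 5397

Set β = α + 18 = ∛(435), so β^3 = 435. Then (α + 18)^3 - 435 = 0, i.e. α is a root of g(x) = (x + 18)^3 - 435 = x^3 + 54x^2 + 972x + 5397. Since g(x) = h(x + 18) where h(x) = x^3 - 435, and h is irreducible over Q (because 435 is not a perfect cube, so h has no rational root, and a monic cubic with no rational root is irreducible), g is also irreducible (irreducibility is preserved under the substitution x → x + 18). Hence m_α(x) = x^3 + 54x^2 + 972x + 5397.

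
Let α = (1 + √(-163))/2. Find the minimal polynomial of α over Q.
m_α(x) = x^2 - x + 41

From 2α - 1 = √(-163), squaring gives (2α - 1)^2 = -163, i.e. 4α^2 - 4α + 1 = -163, so α^2 - α + (1 + 163)/4 = 0. Since -163 ≡ 1 (mod 4), (1 + 163)/4 = 41 ∈ Z. The polynomial x^2 - x + 41 has discriminant 1 - 4·(41) = -163, which is not a perfect square in Q (d = -163 is squarefree and ≠ 1), so x^2 - x + 41 is irreducible over Q. It is the minimal polynomial of α.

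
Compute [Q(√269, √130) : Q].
[Q(√269, √130) : Q] = 4

[Q(√269):Q] = 2 (min poly x^2 - 269, irreducible since 269 is squarefree > 1). For the top step, suppose √130 ∈ Q(√269), say √130 = c + d√269 with c, d ∈ Q. Squaring: 130 = c^2 + 269d^2 + 2cd√269. Since √269 ∉ Q this forces 2cd = 0. If d = 0 then √130 = c ∈ Q, contradicting 130 squarefree > 1. If c = 0 then 130 = 269d^2, so 269·130 = (269d)^2 is a perfect square in Q — but 269·130 = 34970 is not a perfect square (since 269 and 130 are distinct squarefree integers). Contradiction. Hence √130 ∉ Q(√269), so x^2 - 130 stays irreducible over Q(√269) and [Q(√269, √130) : Q(√269)] = 2. By the tower law, [Q(√269, √130) : Q] = 2 · 2 = 4.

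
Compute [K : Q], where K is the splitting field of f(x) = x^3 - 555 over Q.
[K : Q] = 6

The roots of x^3 - 555 are ∛555, ω∛555, ω^2∛555 where ω = e^(2πi/3) is a primitive cube root of unity, so K = Q(∛555, ω). Now [Q(∛555):Q] = 3 (since 555 is not a perfect cube, x^3 - 555 is irreducible) and [Q(ω):Q] = 2. Both 2 and 3 divide [K:Q], and [K:Q] ≤ 3·2 = 6, so [K:Q] = 6. (Equivalently: Q(∛555) ⊂ R but ω ∉ R, so [K : Q(∛555)] = 2.)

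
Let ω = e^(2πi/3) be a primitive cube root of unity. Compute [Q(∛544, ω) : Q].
[Q(∛544, ω) : Q] = 6

[Q(∛544):Q] = 3 (min poly x^3 - 544, irreducible since 544 is not a perfect cube). [Q(ω):Q] = 2 (min poly x^2 + x + 1). Since Q(∛544) ⊂ R and ω ∉ R, we have ω ∉ Q(∛544), so x^2 + x + 1 remains irreducible over Q(∛544) and [Q(∛544, ω) : Q(∛544)] = 2. By the tower law, [Q(∛544, ω) : Q] = 3 · 2 = 6. (In fact Q(∛544, ω) is the splitting field of x^3 - 544 over Q.)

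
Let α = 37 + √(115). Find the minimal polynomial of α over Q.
m_α(x) = x^2 - 74x + 1254

From α - 37 = √(115), squaring gives (α - 37)^2 = 115, i.e. α^2 - 74α + 1369 = 115, so α^2 - 74α + 1254 = 0. The discriminant of x^2 - 74x + 1254 is (-74)^2 - 4·(1254) = 5476 - 5016 = 460, and 4·(115) is not a perfect square in Q since 115 is squarefree and ≠ 1. Hence x^2 - 74x + 1254 is irreducible over Q and is the minimal polynomial of α.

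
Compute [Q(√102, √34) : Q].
[Q(√102, √34) : Q] = 4

[Q(√102):Q] = 2 (min poly x^2 - 102, irreducible since 102 is squarefree > 1). For the top step, suppose √34 ∈ Q(√102), say √34 = c + d√102 with c, d ∈ Q. Squaring: 34 = c^2 + 102d^2 + 2cd√102. Since √102 ∉ Q this forces 2cd = 0. If d = 0 then √34 = c ∈ Q, contradicting 34 squarefree > 1. If c = 0 then 34 = 102d^2, so 102·34 = (102d)^2 is a perfect square in Q — but 102·34 = 3468 is not a perfect square (since 102 and 34 are distinct squarefree integers). Contradiction. Hence √34 ∉ Q(√102), so x^2 - 34 stays irreducible over Q(√102) and [Q(√102, √34) : Q(√102)] = 2. By the tower law, [Q(√102, √34) : Q] = 2 · 2 = 4.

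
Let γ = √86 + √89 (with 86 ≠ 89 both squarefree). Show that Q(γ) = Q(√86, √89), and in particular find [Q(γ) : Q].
[Q(γ) : Q] = 4 (equivalently, Q(γ) = Q(√86, √89))

Obviously Q(γ) ⊆ Q(√86, √89), and [Q(√86, √89):Q] = 4 (since 86, 89 are distinct squarefree integers > 1 with 7654 not a perfect square). To show equality we compute the minimal polynomial of γ. From γ = √86 + √89: γ^2 = 86 + 2√(7654) + 89 = 175 + 2√(7654), so γ^2 - 175 = 2√(7654); squaring, (γ^2 - 175)^2 = 4·7654, i.e. γ^4 - 350γ^2 + 30625 - 30616 = 0, i.e. γ^4 - 350γ^2 + 9 = 0. So γ is a root of x^4 - 350x^2 + 9. This polynomial is irreducible over Q: it has no rational root (each ±√86 ± √89 is irrational), and any factorization into two quadratics over Q would force √(7654) ∈ Q (pairing opposite roots) or √86, √89 ∈ Q (other pairings), all impossible. Hence [Q(γ):Q] = 4 = [Q(√86, √89):Q], so Q(γ) = Q(√86, √89).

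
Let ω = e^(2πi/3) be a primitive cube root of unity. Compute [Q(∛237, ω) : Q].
[Q(∛237, ω) : Q] = 6

[Q(∛237):Q] = 3 (min poly x^3 - 237, irreducible since 237 is not a perfect cube). [Q(ω):Q] = 2 (min poly x^2 + x + 1). Since Q(∛237) ⊂ R and ω ∉ R, we have ω ∉ Q(∛237), so x^2 + x + 1 remains irreducible over Q(∛237) and [Q(∛237, ω) : Q(∛237)] = 2. By the tower law, [Q(∛237, ω) : Q] = 3 · 2 = 6. (In fact Q(∛237, ω) is the splitting field of x^3 - 237 over Q.)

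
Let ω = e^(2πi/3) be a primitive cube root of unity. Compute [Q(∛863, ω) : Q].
[Q(∛863, ω) : Q] = 6

[Q(∛863):Q] = 3 (min poly x^3 - 863, irreducible since 863 is not a perfect cube). [Q(ω):Q] = 2 (min poly x^2 + x + 1). Since Q(∛863) ⊂ R and ω ∉ R, we have ω ∉ Q(∛863), so x^2 + x + 1 remains irreducible over Q(∛863) and [Q(∛863, ω) : Q(∛863)] = 2. By the tower law, [Q(∛863, ω) : Q] = 3 · 2 = 6. (In fact Q(∛863, ω) is the splitting field of x^3 - 863 over Q.)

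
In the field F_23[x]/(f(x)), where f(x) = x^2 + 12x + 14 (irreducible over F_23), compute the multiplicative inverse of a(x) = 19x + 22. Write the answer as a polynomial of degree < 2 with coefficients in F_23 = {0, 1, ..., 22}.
a(x)^(-1) ≡ 6x + 13 (mod f(x))

Since f is irreducible over F_23, F_23[x]/(f) is a field and a(x) ≠ 0 has an inverse. Apply the extended Euclidean algorithm to f(x) and a(x) in F_23[x]: f(x) = (17x + 10)·a(x) + (1). The last nonzero remainder is the constant 1 = gcd(f, a) in F_23. Back-substituting through the division chain expresses 1 = s(x)·a(x) + t(x)·f(x) with s(x) ≡ 6x + 13 (mod f), so a(x)^(-1) ≡ s(x) = 6x + 13 (mod f). Check: (19x + 22)·(6x + 13) = 22x^2 + 11x + 10 ≡ 1 (mod x^2 + 12x + 14).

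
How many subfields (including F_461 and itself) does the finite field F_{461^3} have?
F_{461^3} has 2 subfields

The subfields of F_{p^n} are exactly the fields F_{p^d} for d | n (each is the fixed field of the unique index-d subgroup of Gal(F_{p^n}/F_p) ≅ Z/nZ). The divisors of n = 3 are {1, 3}, giving 2 subfields: F_{461^1}, F_{461^3}.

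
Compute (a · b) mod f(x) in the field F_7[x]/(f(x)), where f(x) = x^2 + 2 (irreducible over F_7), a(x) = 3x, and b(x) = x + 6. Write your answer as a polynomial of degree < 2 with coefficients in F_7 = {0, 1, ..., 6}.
a · b ≡ 4x + 1 (mod f(x))

Multiply in F_7[x]: a(x)·b(x) = (3x)·(x + 6) = 3x^2 + 4x. This has degree ≥ 2, so divide by f(x) over F_7: 3x^2 + 4x = (3)·(x^2 + 2) + (4x + 1). Hence a·b ≡ 4x + 1 (mod f). (F_7[x]/(f) is a field with 7^2 = 49 elements since f is irreducible of degree 2.)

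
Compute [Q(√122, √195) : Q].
[Q(√122, √195) : Q] = 4

[Q(√122):Q] = 2 (min poly x^2 - 122, irreducible since 122 is squarefree > 1). For the top step, suppose √195 ∈ Q(√122), say √195 = c + d√122 with c, d ∈ Q. Squaring: 195 = c^2 + 122d^2 + 2cd√122. Since √122 ∉ Q this forces 2cd = 0. If d = 0 then √195 = c ∈ Q, contradicting 195 squarefree > 1. If c = 0 then 195 = 122d^2, so 122·195 = (122d)^2 is a perfect square in Q — but 122·195 = 23790 is not a perfect square (since 122 and 195 are distinct squarefree integers). Contradiction. Hence √195 ∉ Q(√122), so x^2 - 195 stays irreducible over Q(√122) and [Q(√122, √195) : Q(√122)] = 2. By the tower law, [Q(√122, √195) : Q] = 2 · 2 = 4.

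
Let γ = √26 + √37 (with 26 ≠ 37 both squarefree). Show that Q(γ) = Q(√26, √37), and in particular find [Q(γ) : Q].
[Q(γ) : Q] = 4 (equivalently, Q(γ) = Q(√26, √37))

Obviously Q(γ) ⊆ Q(√26, √37), and [Q(√26, √37):Q] = 4 (since 26, 37 are distinct squarefree integers > 1 with 962 not a perfect square). To show equality we compute the minimal polynomial of γ. From γ = √26 + √37: γ^2 = 26 + 2√(962) + 37 = 63 + 2√(962), so γ^2 - 63 = 2√(962); squaring, (γ^2 - 63)^2 = 4·962, i.e. γ^4 - 126γ^2 + 3969 - 3848 = 0, i.e. γ^4 - 126γ^2 + 121 = 0. So γ is a root of x^4 - 126x^2 + 121. This polynomial is irreducible over Q: it has no rational root (each ±√26 ± √37 is irrational), and any factorization into two quadratics over Q would force √(962) ∈ Q (pairing opposite roots) or √26, √37 ∈ Q (other pairings), all impossible. Hence [Q(γ):Q] = 4 = [Q(√26, √37):Q], so Q(γ) = Q(√26, √37).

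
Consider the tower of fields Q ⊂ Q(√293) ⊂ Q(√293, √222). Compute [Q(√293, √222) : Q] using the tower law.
[Q(√293, √222) : Q] = 4

[Q(√293):Q] = 2 (min poly x^2 - 293, irreducible since 293 is squarefree > 1). For the top step, suppose √222 ∈ Q(√293), say √222 = c + d√293 with c, d ∈ Q. Squaring: 222 = c^2 + 293d^2 + 2cd√293. Since √293 ∉ Q this forces 2cd = 0. If d = 0 then √222 = c ∈ Q, contradicting 222 squarefree > 1. If c = 0 then 222 = 293d^2, so 293·222 = (293d)^2 is a perfect square in Q — but 293·222 = 65046 is not a perfect square (since 293 and 222 are distinct squarefree integers). Contradiction. Hence √222 ∉ Q(√293), so x^2 - 222 stays irreducible over Q(√293) and [Q(√293, √222) : Q(√293)] = 2. By the tower law, [Q(√293, √222) : Q] = 2 · 2 = 4.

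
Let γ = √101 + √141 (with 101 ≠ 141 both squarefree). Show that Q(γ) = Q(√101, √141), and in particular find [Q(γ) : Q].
[Q(γ) : Q] = 4 (equivalently, Q(γ) = Q(√101, √141))

Obviously Q(γ) ⊆ Q(√101, √141), and [Q(√101, √141):Q] = 4 (since 101, 141 are distinct squarefree integers > 1 with 14241 not a perfect square). To show equality we compute the minimal polynomial of γ. From γ = √101 + √141: γ^2 = 101 + 2√(14241) + 141 = 242 + 2√(14241), so γ^2 - 242 = 2√(14241); squaring, (γ^2 - 242)^2 = 4·14241, i.e. γ^4 - 484γ^2 + 58564 - 56964 = 0, i.e. γ^4 - 484γ^2 + 1600 = 0. So γ is a root of x^4 - 484x^2 + 1600. This polynomial is irreducible over Q: it has no rational root (each ±√101 ± √141 is irrational), and any factorization into two quadratics over Q would force √(14241) ∈ Q (pairing opposite roots) or √101, √141 ∈ Q (other pairings), all impossible. Hence [Q(γ):Q] = 4 = [Q(√101, √141):Q], so Q(γ) = Q(√101, √141).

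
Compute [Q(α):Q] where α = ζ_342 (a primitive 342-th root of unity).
[Q(α):Q] = 108

The minimal polynomial of ζ_342 over Q is the 342-th cyclotomic polynomial Φ_342(x), which is irreducible over Q and has degree φ(342) = 108. Hence [Q(α):Q] = φ(342) = 108.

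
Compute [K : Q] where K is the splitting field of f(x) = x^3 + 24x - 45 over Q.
[K : Q] = 6

By the rational root test, any rational root of the monic integer polynomial f(x) = x^3 + 24x - 45 must be an integer dividing the constant term -45, i.e. one of ±{1, 3, 5, 9, 15, 45}. Evaluating: f(1) = -20, f(-1) = -70, f(3) = 54, f(-3) = -144, f(5) = 200, f(-5) = -290, f(9) = 900, f(-9) = -990, f(15) = 3690, f(-15) = -3780, f(45) = 92160, f(-45) = -92250; none is 0, so f has no rational root and is therefore irreducible over Q (a cubic with no linear factor over a field is irreducible). For an irreducible cubic, the Galois group is A_3 or S_3 according as the discriminant disc(f) = -4a^3 - 27b^2 = -4·(24)^3 - 27·(-45)^2 = -109971 is or is not a square in Q. Here disc(f) = -109971 is not a perfect square in Q, so the Galois group of f over Q is not contained in A_3 and must be all of S_3. The splitting field has degree |S_3| = 6 over Q, so [K : Q] = 6.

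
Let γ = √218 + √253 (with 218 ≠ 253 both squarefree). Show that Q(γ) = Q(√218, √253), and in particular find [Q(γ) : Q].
[Q(γ) : Q] = 4 (equivalently, Q(γ) = Q(√218, √253))

Obviously Q(γ) ⊆ Q(√218, √253), and [Q(√218, √253):Q] = 4 (since 218, 253 are distinct squarefree integers > 1 with 55154 not a perfect square). To show equality we compute the minimal polynomial of γ. From γ = √218 + √253: γ^2 = 218 + 2√(55154) + 253 = 471 + 2√(55154), so γ^2 - 471 = 2√(55154); squaring, (γ^2 - 471)^2 = 4·55154, i.e. γ^4 - 942γ^2 + 221841 - 220616 = 0, i.e. γ^4 - 942γ^2 + 1225 = 0. So γ is a root of x^4 - 942x^2 + 1225. This polynomial is irreducible over Q: it has no rational root (each ±√218 ± √253 is irrational), and any factorization into two quadratics over Q would force √(55154) ∈ Q (pairing opposite roots) or √218, √253 ∈ Q (other pairings), all impossible. Hence [Q(γ):Q] = 4 = [Q(√218, √253):Q], so Q(γ) = Q(√218, √253).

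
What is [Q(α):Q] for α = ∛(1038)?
[Q(α):Q] = 3

The minimal polynomial of α is x^3 - 1038, irreducible over Q since 1038 is not a perfect cube (so x^3 - 1038 has no rational root). Hence [Q(α):Q] = deg(m_α) = 3.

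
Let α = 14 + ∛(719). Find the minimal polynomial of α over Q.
m_α(x) = x^3 - 42x^2 + 588x - 3463

Set β = α - 14 = ∛(719), so β^3 = 719. Then (α - 14)^3 - 719 = 0, i.e. α is a root of g(x) = (x - 14)^3 - 719 = x^3 - 42x^2 + 588x - 3463. Since g(x) = h(x - 14) where h(x) = x^3 - 719, and h is irreducible over Q (because 719 is not a perfect cube, so h has no rational root, and a monic cubic with no rational root is irreducible), g is also irreducible (irreducibility is preserved under the substitution x → x - 14). Hence m_α(x) = x^3 - 42x^2 + 588x - 3463.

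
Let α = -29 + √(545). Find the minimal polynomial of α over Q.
m_α(x) = x^2 + 58x + 296

From α + 29 = √(545), squaring gives (α + 29)^2 = 545, i.e. α^2 + 58α + 841 = 545, so α^2 + 58α + 296 = 0. The discriminant of x^2 + 58x + 296 is (58)^2 - 4·(296) = 3364 - 1184 = 2180, and 4·(545) is not a perfect square in Q since 545 is squarefree and ≠ 1. Hence x^2 + 58x + 296 is irreducible over Q and is the minimal polynomial of α.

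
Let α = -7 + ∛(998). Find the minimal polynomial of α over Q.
m_α(x) = x^3 + 21x^2 + 147x - 655

Set β = α + 7 = ∛(998), so β^3 = 998. Then (α + 7)^3 - 998 = 0, i.e. α is a root of g(x) = (x + 7)^3 - 998 = x^3 + 21x^2 + 147x - 655. Since g(x) = h(x + 7) where h(x) = x^3 - 998, and h is irreducible over Q (because 998 is not a perfect cube, so h has no rational root, and a monic cubic with no rational root is irreducible), g is also irreducible (irreducibility is preserved under the substitution x → x + 7). Hence m_α(x) = x^3 + 21x^2 + 147x - 655.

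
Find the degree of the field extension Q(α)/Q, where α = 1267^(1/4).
[Q(α):Q] = 4

α is a root of x^4 - 1267. By Eisenstein's criterion at the prime p = 7 (which divides the constant term 1267 but p^2 = 49 does not, since 1267 is squarefree), x^4 - 1267 is irreducible over Q. Hence [Q(α):Q] = 4.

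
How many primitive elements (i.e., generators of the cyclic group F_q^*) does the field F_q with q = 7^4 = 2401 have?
There are φ(2400) = 640 primitive elements

F_q^* is cyclic of order q - 1 = 2400. A cyclic group of order m has exactly φ(m) generators. Here m = 2400 = 2^5 · 3 · 5^2, so the number of primitive elements is φ(2400) = 640.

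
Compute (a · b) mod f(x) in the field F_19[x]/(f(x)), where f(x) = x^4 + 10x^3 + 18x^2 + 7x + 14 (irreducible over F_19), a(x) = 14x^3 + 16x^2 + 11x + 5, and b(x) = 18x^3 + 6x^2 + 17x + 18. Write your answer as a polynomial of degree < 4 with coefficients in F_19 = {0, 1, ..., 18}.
a · b ≡ x^2 + 2x + 13 (mod f(x))

Multiply in F_19[x]: a(x)·b(x) = (14x^3 + 16x^2 + 11x + 5)·(18x^3 + 6x^2 + 17x + 18) = 5x^6 + 11x^5 + 15x^3 + 11x^2 + 17x + 14. This has degree ≥ 4, so divide by f(x) over F_19: 5x^6 + 11x^5 + 15x^3 + 11x^2 + 17x + 14 = (5x^2 + 18x + 15)·(x^4 + 10x^3 + 18x^2 + 7x + 14) + (x^2 + 2x + 13). Hence a·b ≡ x^2 + 2x + 13 (mod f). (F_19[x]/(f) is a field with 19^4 = 130321 elements since f is irreducible of degree 4.)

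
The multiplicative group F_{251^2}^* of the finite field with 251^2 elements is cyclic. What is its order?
|F_{251^2}^*| = 63000

F_{251^2} has 251^2 = 63001 elements; its multiplicative group consists of all nonzero elements, so |F_{251^2}^*| = 63001 - 1 = 63000. (It is cyclic since any finite subgroup of the multiplicative group of a field is cyclic.)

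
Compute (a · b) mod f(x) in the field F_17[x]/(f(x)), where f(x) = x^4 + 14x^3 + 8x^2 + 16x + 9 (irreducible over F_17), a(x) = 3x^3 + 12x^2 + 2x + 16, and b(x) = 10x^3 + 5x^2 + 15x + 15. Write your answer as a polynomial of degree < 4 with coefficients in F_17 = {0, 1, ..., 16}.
a · b ≡ 16x^3 + 15x^2 + 12x + 11 (mod f(x))

Multiply in F_17[x]: a(x)·b(x) = (3x^3 + 12x^2 + 2x + 16)·(10x^3 + 5x^2 + 15x + 15) = 13x^6 + 16x^5 + 6x^4 + 4x^3 + x^2 + 15x + 2. This has degree ≥ 4, so divide by f(x) over F_17: 13x^6 + 16x^5 + 6x^4 + 4x^3 + x^2 + 15x + 2 = (13x^2 + 4x + 16)·(x^4 + 14x^3 + 8x^2 + 16x + 9) + (16x^3 + 15x^2 + 12x + 11). Hence a·b ≡ 16x^3 + 15x^2 + 12x + 11 (mod f). (F_17[x]/(f) is a field with 17^4 = 83521 elements since f is irreducible of degree 4.)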